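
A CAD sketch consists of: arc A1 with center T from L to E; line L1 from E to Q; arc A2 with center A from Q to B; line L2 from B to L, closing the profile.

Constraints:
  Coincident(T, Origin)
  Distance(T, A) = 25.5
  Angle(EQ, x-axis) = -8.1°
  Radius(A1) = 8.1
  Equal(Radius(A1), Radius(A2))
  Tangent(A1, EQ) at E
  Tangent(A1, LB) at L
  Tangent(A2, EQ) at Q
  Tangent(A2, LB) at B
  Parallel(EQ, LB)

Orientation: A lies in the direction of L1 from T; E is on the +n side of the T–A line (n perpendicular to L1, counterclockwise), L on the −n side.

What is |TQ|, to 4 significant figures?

26.76

Tangency of A1 to both parallel lines with radius 8.1 puts E and L at T ± 8.1·n: E = (1.141, 8.019), L = (-1.141, -8.019). Equal radii place Q and B the same way about A: Q = A + 8.1·n = (26.39, 4.426), B = A − 8.1·n = (24.10, -11.61). Then |TQ| = |Q − T| = 26.76.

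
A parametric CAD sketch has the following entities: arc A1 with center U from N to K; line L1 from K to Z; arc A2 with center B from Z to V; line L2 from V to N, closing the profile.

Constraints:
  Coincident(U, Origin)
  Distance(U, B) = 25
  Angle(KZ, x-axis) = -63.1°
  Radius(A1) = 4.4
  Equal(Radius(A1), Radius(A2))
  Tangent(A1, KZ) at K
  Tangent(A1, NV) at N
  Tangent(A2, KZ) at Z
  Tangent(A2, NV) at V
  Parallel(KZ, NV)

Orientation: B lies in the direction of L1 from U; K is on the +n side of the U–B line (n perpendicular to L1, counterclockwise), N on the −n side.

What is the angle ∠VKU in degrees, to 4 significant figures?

70.61°

The slot axis is L1's direction at -63.1°, so u = (cos -63.1°, sin -63.1°) = (0.4524, -0.8918) and n = (−sin -63.1°, cos -63.1°) = (0.8918, 0.4524). U is at the origin and B lies 25.0 along u from U, so B = 25.0·u = (11.31, -22.29). Tangency of A1 to both parallel lines with radius 4.4 puts K and N at U ± 4.4·n: K = (3.924, 1.991), N = (-3.924, -1.991). Equal radii place Z and V the same way about B: Z = B + 4.4·n = (15.23, -20.30), V = B − 4.4·n = (7.387, -24.29). Then cos ∠VKU = KV·KU / (|KV||KU|), giving 70.61°.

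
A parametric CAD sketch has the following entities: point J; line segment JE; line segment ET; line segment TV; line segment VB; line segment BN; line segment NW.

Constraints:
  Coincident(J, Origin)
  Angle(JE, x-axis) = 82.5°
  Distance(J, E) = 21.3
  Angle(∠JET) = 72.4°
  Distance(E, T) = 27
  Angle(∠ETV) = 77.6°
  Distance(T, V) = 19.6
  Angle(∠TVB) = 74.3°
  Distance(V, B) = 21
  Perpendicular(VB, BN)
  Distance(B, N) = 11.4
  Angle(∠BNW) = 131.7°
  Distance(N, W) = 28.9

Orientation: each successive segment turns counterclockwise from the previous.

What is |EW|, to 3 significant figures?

38.5

The perpendicularity gives BN at right angles to VB, so BN runs at 128°; with |BN| = 11.4, N = (-6.85, 20.2). ∠BNW = 131.7° gives NW at 177° from the x-axis; with |NW| = 28.9, W = (-35.7, 22.0). Then |EW| = |W − E| = 38.5.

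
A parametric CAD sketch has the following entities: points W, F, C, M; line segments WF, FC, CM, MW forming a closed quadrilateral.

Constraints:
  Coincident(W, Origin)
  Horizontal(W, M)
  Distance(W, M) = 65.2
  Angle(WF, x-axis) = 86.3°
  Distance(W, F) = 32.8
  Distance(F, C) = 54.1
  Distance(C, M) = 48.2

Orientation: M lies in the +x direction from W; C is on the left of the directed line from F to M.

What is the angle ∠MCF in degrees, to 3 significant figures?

87.8°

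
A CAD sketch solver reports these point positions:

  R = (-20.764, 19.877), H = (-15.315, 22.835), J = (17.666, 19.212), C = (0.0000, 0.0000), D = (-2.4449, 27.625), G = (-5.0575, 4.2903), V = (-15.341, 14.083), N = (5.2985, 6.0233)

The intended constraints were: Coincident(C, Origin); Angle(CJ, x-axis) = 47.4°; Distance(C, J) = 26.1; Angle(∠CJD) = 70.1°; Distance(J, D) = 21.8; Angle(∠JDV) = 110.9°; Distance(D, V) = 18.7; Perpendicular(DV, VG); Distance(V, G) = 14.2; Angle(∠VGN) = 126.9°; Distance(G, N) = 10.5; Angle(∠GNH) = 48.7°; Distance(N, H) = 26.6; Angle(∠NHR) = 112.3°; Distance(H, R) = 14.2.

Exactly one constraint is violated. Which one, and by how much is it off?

Distance(H, R) = 14.2 — off by 8.00.

C = (0.00, 0.00) ✓; CJ at 47.40° ✓; |CJ| = 26.10 ✓; ∠CJD = 70.10° ✓; |JD| = 21.80 ✓; ∠JDV = 110.9° ✓; |DV| = 18.70 ✓; ∠(DV, VG) = 90.00° ✓; |VG| = 14.20 ✓; ∠VGN = 126.9° ✓; |GN| = 10.50 ✓; ∠GNH = 48.70° ✓; |NH| = 26.60 ✓; ∠NHR = 112.3° ✓; |HR| = 6.200 ✗.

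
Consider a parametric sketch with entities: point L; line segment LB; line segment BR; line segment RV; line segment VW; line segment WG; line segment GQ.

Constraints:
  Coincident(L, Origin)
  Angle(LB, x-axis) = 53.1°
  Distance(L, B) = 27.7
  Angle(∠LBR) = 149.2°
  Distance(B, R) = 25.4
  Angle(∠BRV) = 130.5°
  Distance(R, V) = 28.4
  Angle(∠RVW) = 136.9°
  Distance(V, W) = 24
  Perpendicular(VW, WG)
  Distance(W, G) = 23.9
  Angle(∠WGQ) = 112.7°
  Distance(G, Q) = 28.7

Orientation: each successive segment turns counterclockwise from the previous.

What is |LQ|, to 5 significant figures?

32.981

L is at the origin; LB runs at 53.1° with length 27.7, so B = (16.632, 22.151). ∠LBR = 149.2° gives BR at 83.900° from the x-axis; with |BR| = 25.4, R = (19.331, 47.407). ∠BRV = 130.5° gives RV at 133.40° from the x-axis; with |RV| = 28.4, V = (-0.18254, 68.042). ∠RVW = 136.9° gives VW at 176.50° from the x-axis; with |VW| = 24.0, W = (-24.138, 69.507). The perpendicularity gives WG at right angles to VW, so WG runs at -93.500°; with |WG| = 23.9, G = (-25.597, 45.652). ∠WGQ = 112.7° gives GQ at -26.200° from the x-axis; with |GQ| = 28.7, Q = (0.15448, 32.981). Then |LQ| = |Q − L| = 32.981.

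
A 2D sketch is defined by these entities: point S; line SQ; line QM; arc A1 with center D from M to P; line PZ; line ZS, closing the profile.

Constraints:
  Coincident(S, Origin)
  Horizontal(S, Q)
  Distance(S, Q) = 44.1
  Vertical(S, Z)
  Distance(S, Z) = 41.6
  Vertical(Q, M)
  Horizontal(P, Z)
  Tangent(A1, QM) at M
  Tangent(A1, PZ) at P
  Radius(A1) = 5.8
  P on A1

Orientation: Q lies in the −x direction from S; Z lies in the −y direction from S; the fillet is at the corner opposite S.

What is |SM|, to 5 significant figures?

56.802

S is at the origin; S and Q share the same y with |SQ| = 44.1 and Q on the −x side, so Q = (-44.100, 0.0000). SZ is vertical with |SZ| = 41.6 and Z on the −y side, so Z = (0.0000, -41.600). The virtual corner opposite S is at (-44.100, -41.600). Since A1 is tangent to QM there, DM ⟂ QM and since A1 is tangent to PZ there, DP ⟂ PZ, with radius 5.8, so the center D sits 5.8 in from both sides at D = (-38.300, -35.800). That places the tangent points at M = (-44.100, -35.800) on QM and P = (-38.300, -41.600) on PZ. Then |SM| = |M − S| = 56.802.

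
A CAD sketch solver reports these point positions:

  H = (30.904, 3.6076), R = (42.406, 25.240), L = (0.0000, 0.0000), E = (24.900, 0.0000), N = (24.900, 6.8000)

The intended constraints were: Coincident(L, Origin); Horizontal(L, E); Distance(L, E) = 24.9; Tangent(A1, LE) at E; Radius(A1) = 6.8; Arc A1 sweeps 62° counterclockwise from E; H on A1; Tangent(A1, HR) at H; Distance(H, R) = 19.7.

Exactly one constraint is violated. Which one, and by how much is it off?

Distance(H, R) = 19.7 — off by 4.80.

L = (0.00, 0.00) ✓; L.y = 0.00, E.y = 0.00 ✓; |LE| = 24.90 ✓; ∠(NE, EL) = 90.00° ✓; |NE| = 6.800 ✓; bearing(N→H) − bearing(N→E) = 62.00° ✓; |NH| = 6.800 ✓; ∠(NH, HR) = 90.00° ✓; |HR| = 24.50 ✗.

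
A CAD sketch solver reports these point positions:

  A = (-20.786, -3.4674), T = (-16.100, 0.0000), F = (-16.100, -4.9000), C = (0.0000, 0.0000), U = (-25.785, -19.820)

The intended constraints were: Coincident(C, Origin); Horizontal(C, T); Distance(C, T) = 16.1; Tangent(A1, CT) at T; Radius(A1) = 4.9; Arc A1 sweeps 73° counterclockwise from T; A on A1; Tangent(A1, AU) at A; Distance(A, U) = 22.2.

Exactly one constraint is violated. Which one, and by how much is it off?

Distance(A, U) = 22.2 — off by 5.10.

C = (0.00, 0.00) ✓; C.y = 0.00, T.y = 0.00 ✓; |CT| = 16.10 ✓; ∠(FT, TC) = 90.00° ✓; |FT| = 4.900 ✓; bearing(F→A) − bearing(F→T) = 73.00° ✓; |FA| = 4.900 ✓; ∠(FA, AU) = 90.00° ✓; |AU| = 17.10 ✗.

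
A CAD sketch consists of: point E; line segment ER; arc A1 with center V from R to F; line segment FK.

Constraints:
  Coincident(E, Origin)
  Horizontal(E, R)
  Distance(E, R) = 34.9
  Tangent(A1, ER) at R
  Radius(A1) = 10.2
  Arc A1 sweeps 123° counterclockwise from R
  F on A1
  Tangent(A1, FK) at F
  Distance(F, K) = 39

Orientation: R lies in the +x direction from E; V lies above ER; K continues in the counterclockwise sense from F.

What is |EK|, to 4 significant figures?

53.31

E is at the origin; E and R share the same y with |ER| = 34.9 and R on the +x side, so R = (34.90, 0.000). A1 meets ER tangentially, so VR is at right angles to ER, so V = R + (0, 10.2) = (34.90, 10.20). On A1, R sits at bearing -90° from V; a 123° counterclockwise sweep puts F at bearing 33°, so F = V + 10.2·(cos 33°, sin 33°) = (43.45, 15.76). The tangent condition forces VF to be normal to FK, so FK runs along (−sin 33°, cos 33°); with |FK| = 39.0, K = (22.21, 48.46). Then |EK| = |K − E| = 53.31.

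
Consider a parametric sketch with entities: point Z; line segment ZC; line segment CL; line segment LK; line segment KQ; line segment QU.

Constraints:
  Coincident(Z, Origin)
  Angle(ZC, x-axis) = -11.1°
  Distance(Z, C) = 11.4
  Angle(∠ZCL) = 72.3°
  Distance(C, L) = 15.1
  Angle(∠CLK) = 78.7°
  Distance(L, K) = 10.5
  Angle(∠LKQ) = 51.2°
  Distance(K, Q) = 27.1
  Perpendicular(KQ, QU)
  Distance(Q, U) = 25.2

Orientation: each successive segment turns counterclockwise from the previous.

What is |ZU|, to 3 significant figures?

39.2

∠LKQ = 51.2° gives KQ at -33.3° from the x-axis; with |KQ| = 27.1, Q = (22.1, -5.30). KQ ⟂ QU, so QU runs at 56.7°; with |QU| = 25.2, U = (35.9, 15.8). Then |ZU| = |U − Z| = 39.2.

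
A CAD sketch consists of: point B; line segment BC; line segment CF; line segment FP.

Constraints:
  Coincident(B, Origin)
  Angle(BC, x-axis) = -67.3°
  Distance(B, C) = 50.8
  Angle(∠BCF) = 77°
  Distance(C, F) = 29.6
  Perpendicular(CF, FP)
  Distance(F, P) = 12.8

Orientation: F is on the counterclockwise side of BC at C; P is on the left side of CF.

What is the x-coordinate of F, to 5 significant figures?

43.642

B is at the origin; BC runs at -67.3° with length 50.8, so C = 50.8·(cos -67.3°, sin -67.3°) = (19.604, -46.865). ∠BCF = 77.0°, so CF runs at -67.3° + (180° − 77.0°) = 35.700° from the x-axis; with |CF| = 29.6, F = C + 29.6·(cos 35.700°, sin 35.700°) = (43.642, -29.592). So F.x = 43.642.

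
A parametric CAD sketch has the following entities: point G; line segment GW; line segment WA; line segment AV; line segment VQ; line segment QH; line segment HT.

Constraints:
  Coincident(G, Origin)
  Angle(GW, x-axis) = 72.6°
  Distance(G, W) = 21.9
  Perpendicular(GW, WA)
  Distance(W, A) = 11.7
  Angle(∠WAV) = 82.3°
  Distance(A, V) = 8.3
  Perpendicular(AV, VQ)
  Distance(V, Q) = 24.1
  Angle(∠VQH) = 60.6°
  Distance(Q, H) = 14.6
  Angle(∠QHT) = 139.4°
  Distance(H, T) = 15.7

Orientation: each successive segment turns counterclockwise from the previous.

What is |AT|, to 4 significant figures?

10.03

G is at the origin; GW runs at 72.6° with length 21.9, so W = (6.549, 20.90). GW ⟂ WA, so WA runs at 162.6°; with |WA| = 11.7, A = (-4.616, 24.40). ∠WAV = 82.3° gives AV at -99.70° from the x-axis; with |AV| = 8.3, V = (-6.014, 16.22). AV is perpendicular to VQ, so VQ runs at -9.700°; with |VQ| = 24.1, Q = (17.74, 12.15). ∠VQH = 60.6° gives QH at 109.7° from the x-axis; with |QH| = 14.6, H = (12.82, 25.90). ∠QHT = 139.4° gives HT at 150.3° from the x-axis; with |HT| = 15.7, T = (-0.8177, 33.68). Then |AT| = |T − A| = 10.03.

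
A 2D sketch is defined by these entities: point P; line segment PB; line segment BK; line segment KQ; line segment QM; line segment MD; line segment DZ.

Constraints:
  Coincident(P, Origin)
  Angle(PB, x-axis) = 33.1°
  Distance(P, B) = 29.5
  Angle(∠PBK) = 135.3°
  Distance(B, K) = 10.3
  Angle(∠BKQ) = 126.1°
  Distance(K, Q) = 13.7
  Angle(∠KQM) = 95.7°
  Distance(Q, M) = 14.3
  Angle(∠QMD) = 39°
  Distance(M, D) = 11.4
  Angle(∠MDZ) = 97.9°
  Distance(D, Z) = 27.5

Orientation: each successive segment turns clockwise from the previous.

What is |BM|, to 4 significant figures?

22.00

∠BKQ = 126.1° gives KQ at -65.50° from the x-axis; with |KQ| = 13.7, Q = (40.48, 1.572). ∠KQM = 95.7° gives QM at -149.8° from the x-axis; with |QM| = 14.3, M = (28.12, -5.621). Then |BM| = |M − B| = 22.00.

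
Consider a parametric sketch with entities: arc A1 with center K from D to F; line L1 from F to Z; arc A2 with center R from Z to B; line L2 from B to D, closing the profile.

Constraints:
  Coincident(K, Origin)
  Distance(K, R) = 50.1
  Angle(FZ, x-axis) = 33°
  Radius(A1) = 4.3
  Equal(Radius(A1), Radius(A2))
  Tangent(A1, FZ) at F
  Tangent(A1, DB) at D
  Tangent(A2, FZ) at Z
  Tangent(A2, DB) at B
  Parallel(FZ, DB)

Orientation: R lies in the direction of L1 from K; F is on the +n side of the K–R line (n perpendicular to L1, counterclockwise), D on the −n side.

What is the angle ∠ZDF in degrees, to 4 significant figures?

80.26°

Tangency of A1 to both parallel lines with radius 4.3 puts F and D at K ± 4.3·n: F = (-2.342, 3.606), D = (2.342, -3.606). Equal radii place Z and B the same way about R: Z = R + 4.3·n = (39.68, 30.89), B = R − 4.3·n = (44.36, 23.68). Then cos ∠ZDF = DZ·DF / (|DZ||DF|), giving 80.26°.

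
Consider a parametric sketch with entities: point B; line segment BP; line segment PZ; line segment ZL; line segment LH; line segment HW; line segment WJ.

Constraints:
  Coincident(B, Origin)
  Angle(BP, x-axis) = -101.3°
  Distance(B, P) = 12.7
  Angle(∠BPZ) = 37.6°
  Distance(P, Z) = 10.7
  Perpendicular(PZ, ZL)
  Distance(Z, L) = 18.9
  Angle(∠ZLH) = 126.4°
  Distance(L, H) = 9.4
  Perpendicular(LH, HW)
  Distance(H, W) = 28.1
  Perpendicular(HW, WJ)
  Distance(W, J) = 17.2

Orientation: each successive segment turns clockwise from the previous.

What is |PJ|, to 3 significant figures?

8.35

B is at the origin; BP runs at -101.3° with length 12.7, so P = (-2.49, -12.5). ∠BPZ = 37.6° gives PZ at 116° from the x-axis; with |PZ| = 10.7, Z = (-7.23, -2.86). PZ ⟂ ZL, so ZL runs at 26.3°; with |ZL| = 18.9, L = (9.71, 5.51). ∠ZLH = 126.4° gives LH at -27.3° from the x-axis; with |LH| = 9.4, H = (18.1, 1.20). LH is perpendicular to HW, so HW runs at -117°; with |HW| = 28.1, W = (5.18, -23.8). HW ⟂ WJ, so WJ runs at 153°; with |WJ| = 17.2, J = (-10.1, -15.9). Then |PJ| = |J − P| = 8.35.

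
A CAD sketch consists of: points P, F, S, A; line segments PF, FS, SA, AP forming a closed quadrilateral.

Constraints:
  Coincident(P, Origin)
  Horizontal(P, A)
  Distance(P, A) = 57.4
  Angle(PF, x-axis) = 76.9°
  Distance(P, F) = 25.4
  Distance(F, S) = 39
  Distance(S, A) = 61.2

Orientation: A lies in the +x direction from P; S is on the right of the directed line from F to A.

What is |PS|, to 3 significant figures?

13.6

P is at the origin; PA is horizontal with |PA| = 57.4 and A in +x, so A = (57.4, 0). PF runs at 76.9° with |PF| = 25.4, so F = (5.76, 24.7). S is determined by |FS| = 39.0 and |SA| = 61.2 together: it lies at the intersection of circle(F, 39.0) and circle(A, 61.2). With |FA| = 57.3, the foot of the radical line on FA is 9.21 from F and the perpendicular offset is √(39.0² − 9.21²) = 37.9. Taking the right-of-FA solution: S = (-2.31, -13.4).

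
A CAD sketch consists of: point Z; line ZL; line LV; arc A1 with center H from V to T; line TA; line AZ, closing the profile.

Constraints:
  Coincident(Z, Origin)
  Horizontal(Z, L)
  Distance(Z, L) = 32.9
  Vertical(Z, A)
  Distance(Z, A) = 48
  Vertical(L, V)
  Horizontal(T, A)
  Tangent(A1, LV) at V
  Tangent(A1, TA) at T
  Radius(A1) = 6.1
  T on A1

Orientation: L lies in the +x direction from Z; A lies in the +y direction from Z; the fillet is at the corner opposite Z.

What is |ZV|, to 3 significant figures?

53.3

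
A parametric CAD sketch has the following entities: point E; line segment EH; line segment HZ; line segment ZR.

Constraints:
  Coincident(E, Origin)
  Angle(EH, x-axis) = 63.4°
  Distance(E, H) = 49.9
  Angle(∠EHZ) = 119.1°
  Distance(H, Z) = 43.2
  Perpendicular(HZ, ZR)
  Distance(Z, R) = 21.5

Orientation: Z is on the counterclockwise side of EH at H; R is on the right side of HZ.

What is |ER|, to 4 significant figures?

93.76

∠EHZ = 119.1°, so HZ runs at 63.4° + (180° − 119.1°) = 124.3° from the x-axis; with |HZ| = 43.2, Z = H + 43.2·(cos 124.3°, sin 124.3°) = (-2.001, 80.31). HZ is perpendicular to ZR; with |ZR| = 21.5 on the right of HZ, R = Z + 21.5·(0.8261, 0.5635) = (15.76, 92.42). Then |ER| = |R − E| = 93.76.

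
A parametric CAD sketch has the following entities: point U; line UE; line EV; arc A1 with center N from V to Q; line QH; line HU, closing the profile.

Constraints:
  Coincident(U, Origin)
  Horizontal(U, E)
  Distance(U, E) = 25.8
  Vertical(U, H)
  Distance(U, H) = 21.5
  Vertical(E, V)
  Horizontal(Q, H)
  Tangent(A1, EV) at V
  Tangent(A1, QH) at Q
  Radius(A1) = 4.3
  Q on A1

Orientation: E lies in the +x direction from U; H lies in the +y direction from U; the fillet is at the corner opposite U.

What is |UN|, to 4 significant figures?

27.53

U is at the origin; UE is horizontal with |UE| = 25.8 and E on the +x side, so E = (25.80, 0.000). UH is vertical with |UH| = 21.5 and H on the +y side, so H = (0.000, 21.50). The virtual corner opposite U is at (25.80, 21.50). A1 meets EV tangentially, so NV is at right angles to EV and A1 meets QH tangentially, so NQ is at right angles to QH, with radius 4.3, so the center N sits 4.3 in from both sides at N = (21.50, 17.20). Then |UN| = |N − U| = 27.53.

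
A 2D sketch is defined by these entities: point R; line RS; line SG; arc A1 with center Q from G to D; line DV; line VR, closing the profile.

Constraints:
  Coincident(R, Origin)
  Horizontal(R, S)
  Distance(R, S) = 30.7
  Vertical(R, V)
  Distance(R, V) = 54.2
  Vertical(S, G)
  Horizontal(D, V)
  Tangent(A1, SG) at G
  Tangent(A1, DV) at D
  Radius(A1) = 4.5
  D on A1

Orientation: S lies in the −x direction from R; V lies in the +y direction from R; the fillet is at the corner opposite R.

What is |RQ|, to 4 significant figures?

56.18

R is at the origin; R and S share the same y with |RS| = 30.7 and S on the −x side, so S = (-30.70, 0.000). RV is vertical with |RV| = 54.2 and V on the +y side, so V = (0.000, 54.20). The virtual corner opposite R is at (-30.70, 54.20). The tangent condition forces QG to be normal to SG and the tangent condition forces QD to be normal to DV, with radius 4.5, so the center Q sits 4.5 in from both sides at Q = (-26.20, 49.70). Then |RQ| = |Q − R| = 56.18.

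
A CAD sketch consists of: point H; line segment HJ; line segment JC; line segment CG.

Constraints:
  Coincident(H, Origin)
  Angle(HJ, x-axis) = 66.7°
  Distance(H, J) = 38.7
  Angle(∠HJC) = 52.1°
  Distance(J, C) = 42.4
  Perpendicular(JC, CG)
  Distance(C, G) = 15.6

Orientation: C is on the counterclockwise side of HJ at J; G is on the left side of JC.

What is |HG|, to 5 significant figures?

23.877

∠HJC = 52.1°, so JC runs at 66.7° + (180° − 52.1°) = 194.60° from the x-axis; with |JC| = 42.4, C = J + 42.4·(cos 194.60°, sin 194.60°) = (-25.723, 24.856). JC ⟂ CG; with |CG| = 15.6 on the left of JC, G = C + 15.6·(0.25207, -0.96771) = (-21.791, 9.7599). Then |HG| = |G − H| = 23.877.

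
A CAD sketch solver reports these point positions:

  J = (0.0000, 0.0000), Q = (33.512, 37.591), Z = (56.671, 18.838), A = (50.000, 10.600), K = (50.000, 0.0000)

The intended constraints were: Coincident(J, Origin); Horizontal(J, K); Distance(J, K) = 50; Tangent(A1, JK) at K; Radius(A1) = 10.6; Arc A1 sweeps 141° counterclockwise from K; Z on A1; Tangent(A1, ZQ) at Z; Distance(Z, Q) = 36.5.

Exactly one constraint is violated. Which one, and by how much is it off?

Distance(Z, Q) = 36.5 — off by 6.70.

J = (0.00, 0.00) ✓; J.y = 0.00, K.y = 0.00 ✓; |JK| = 50.00 ✓; ∠(AK, KJ) = 90.00° ✓; |AK| = 10.60 ✓; bearing(A→Z) − bearing(A→K) = 141.0° ✓; |AZ| = 10.60 ✓; ∠(AZ, ZQ) = 90.00° ✓; |ZQ| = 29.80 ✗.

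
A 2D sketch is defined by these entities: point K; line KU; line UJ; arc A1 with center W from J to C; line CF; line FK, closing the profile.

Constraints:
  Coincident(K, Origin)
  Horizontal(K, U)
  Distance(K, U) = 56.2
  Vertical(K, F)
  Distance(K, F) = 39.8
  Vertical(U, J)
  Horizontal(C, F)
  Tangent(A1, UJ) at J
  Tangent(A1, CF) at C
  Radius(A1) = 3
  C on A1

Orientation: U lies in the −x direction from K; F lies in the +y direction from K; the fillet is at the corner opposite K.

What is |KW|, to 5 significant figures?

64.688

K is at the origin; K and U share the same y with |KU| = 56.2 and U on the −x side, so U = (-56.200, 0.0000). KF is vertical with |KF| = 39.8 and F on the +y side, so F = (0.0000, 39.800). The virtual corner opposite K is at (-56.200, 39.800). The tangent condition forces WJ to be normal to UJ and tangency of A1 to CF means the radius WC is perpendicular to CF, with radius 3.0, so the center W sits 3.0 in from both sides at W = (-53.200, 36.800). Then |KW| = |W − K| = 64.688.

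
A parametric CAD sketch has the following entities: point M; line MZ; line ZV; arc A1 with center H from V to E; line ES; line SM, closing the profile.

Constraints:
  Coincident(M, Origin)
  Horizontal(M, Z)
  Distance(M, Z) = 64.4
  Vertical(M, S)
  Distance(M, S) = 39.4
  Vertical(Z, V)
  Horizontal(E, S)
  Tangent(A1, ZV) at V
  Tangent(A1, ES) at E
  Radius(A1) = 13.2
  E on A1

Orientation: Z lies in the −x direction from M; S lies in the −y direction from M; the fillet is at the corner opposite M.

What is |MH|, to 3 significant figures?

57.5

MS is vertical with |MS| = 39.4 and S on the −y side, so S = (0.00, -39.4). The virtual corner opposite M is at (-64.4, -39.4). The tangent condition forces HV to be normal to ZV and since A1 is tangent to ES there, HE ⟂ ES, with radius 13.2, so the center H sits 13.2 in from both sides at H = (-51.2, -26.2). Then |MH| = |H − M| = 57.5.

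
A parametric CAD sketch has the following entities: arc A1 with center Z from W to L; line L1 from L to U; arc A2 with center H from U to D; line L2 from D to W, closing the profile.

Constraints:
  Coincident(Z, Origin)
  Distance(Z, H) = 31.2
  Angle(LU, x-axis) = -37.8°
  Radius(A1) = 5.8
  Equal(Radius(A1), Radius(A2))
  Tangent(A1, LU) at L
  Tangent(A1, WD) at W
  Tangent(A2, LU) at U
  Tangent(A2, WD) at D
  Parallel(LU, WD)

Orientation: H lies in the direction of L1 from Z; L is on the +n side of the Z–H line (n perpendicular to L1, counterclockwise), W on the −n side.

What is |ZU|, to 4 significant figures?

31.73

Tangency of A1 to both parallel lines with radius 5.8 puts L and W at Z ± 5.8·n: L = (3.555, 4.583), W = (-3.555, -4.583). Equal radii place U and D the same way about H: U = H + 5.8·n = (28.21, -14.54), D = H − 5.8·n = (21.10, -23.71). Then |ZU| = |U − Z| = 31.73.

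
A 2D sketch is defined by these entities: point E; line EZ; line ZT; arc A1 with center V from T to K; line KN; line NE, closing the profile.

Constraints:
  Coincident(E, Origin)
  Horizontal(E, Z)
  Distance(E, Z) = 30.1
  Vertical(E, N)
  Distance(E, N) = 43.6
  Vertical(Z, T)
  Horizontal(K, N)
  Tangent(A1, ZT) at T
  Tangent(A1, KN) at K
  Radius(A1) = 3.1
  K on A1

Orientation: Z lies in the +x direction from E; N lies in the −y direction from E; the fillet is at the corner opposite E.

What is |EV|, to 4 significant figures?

48.67

E is at the origin; EZ is horizontal with |EZ| = 30.1 and Z on the +x side, so Z = (30.10, 0.000). EN is vertical with |EN| = 43.6 and N on the −y side, so N = (0.000, -43.60). The virtual corner opposite E is at (30.10, -43.60). Tangency of A1 to ZT means the radius VT is perpendicular to ZT and since A1 is tangent to KN there, VK ⟂ KN, with radius 3.1, so the center V sits 3.1 in from both sides at V = (27.00, -40.50). Then |EV| = |V − E| = 48.67.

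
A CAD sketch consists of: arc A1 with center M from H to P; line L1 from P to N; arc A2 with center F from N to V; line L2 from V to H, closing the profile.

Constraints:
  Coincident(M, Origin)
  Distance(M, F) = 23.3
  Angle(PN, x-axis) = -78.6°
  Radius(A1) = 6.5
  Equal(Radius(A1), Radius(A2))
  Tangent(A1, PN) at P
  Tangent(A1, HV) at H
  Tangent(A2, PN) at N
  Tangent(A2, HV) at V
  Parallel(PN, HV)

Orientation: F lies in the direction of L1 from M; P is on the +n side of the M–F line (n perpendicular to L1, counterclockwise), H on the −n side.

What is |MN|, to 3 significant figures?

24.2

Tangency of A1 to both parallel lines with radius 6.5 puts P and H at M ± 6.5·n: P = (6.37, 1.28), H = (-6.37, -1.28). Equal radii place N and V the same way about F: N = F + 6.5·n = (11.0, -21.6), V = F − 6.5·n = (-1.77, -24.1). Then |MN| = |N − M| = 24.2.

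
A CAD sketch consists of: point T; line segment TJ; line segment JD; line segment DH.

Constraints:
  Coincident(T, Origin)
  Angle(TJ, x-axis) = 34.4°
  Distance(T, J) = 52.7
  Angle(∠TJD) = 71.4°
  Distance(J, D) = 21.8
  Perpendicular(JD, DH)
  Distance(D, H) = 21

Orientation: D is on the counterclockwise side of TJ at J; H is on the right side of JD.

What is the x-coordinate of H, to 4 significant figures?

38.71

T is at the origin; TJ runs at 34.4° with length 52.7, so J = 52.7·(cos 34.4°, sin 34.4°) = (43.48, 29.77). ∠TJD = 71.4°, so JD runs at 34.4° + (180° − 71.4°) = 143.0° from the x-axis; with |JD| = 21.8, D = J + 21.8·(cos 143.0°, sin 143.0°) = (26.07, 42.89). JD ⟂ DH; with |DH| = 21.0 on the right of JD, H = D + 21.0·(0.6018, 0.7986) = (38.71, 59.66). So H.x = 38.71.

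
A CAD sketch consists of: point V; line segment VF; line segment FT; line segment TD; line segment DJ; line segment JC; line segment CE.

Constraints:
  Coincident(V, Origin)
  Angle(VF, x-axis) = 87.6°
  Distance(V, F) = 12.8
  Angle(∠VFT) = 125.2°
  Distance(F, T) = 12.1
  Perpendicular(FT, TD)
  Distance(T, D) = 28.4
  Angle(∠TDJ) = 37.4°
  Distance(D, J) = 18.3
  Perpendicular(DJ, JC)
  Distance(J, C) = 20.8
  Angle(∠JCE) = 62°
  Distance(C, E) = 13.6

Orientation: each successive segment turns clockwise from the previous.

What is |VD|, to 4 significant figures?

26.48

V is at the origin; VF runs at 87.6° with length 12.8, so F = (0.5360, 12.79). ∠VFT = 125.2° gives FT at 32.80° from the x-axis; with |FT| = 12.1, T = (10.71, 19.34). FT is perpendicular to TD, so TD runs at -57.20°; with |TD| = 28.4, D = (26.09, -4.529). Then |VD| = |D − V| = 26.48.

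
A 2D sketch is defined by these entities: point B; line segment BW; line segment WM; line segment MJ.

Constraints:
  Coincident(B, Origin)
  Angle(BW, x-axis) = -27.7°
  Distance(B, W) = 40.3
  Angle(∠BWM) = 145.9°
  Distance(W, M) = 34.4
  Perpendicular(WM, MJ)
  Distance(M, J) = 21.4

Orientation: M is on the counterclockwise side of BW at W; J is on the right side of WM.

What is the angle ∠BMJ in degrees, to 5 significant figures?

108.44°

∠BWM = 145.9°, so WM runs at -27.7° + (180° − 145.9°) = 6.4000° from the x-axis; with |WM| = 34.4, M = W + 34.4·(cos 6.4000°, sin 6.4000°) = (69.867, -14.899). WM is perpendicular to MJ; with |MJ| = 21.4 on the right of WM, J = M + 21.4·(0.11147, -0.99377) = (72.252, -36.165). Then cos ∠BMJ = MB·MJ / (|MB||MJ|), giving 108.44°.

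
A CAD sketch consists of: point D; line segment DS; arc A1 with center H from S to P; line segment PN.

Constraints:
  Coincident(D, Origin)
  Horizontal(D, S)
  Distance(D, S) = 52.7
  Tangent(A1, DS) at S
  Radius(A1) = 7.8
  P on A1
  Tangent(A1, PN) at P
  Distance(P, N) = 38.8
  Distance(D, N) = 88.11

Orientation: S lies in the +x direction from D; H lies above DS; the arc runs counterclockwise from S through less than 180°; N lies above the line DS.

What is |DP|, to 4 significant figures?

59.35

D is at the origin; DS is horizontal with |DS| = 52.7 and S on the +x side, so S = (52.70, 0.000). Tangency of A1 to DS means the radius HS is perpendicular to DS, so H = S + (0, 7.8) = (52.70, 7.800). Since HP ⟂ PN (tangency), |HN| = √(7.8² + 38.8²) = 39.58 regardless of where P sits on A1. So N lies on both circle(D, 88.11) and circle(H, 39.58); the above-DS intersection is N = (80.38, 36.08). P is the foot of the tangent from N: P = (59.24, 3.550).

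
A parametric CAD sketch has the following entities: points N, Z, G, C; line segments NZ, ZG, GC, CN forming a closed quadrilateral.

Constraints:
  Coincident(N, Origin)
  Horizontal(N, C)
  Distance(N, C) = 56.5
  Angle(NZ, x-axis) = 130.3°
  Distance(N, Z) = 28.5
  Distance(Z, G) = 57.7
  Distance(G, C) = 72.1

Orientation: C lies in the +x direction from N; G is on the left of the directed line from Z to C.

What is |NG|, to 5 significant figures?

66.796

Checks: |ZG| = 57.70 ✓; |GC| = 72.10 ✓.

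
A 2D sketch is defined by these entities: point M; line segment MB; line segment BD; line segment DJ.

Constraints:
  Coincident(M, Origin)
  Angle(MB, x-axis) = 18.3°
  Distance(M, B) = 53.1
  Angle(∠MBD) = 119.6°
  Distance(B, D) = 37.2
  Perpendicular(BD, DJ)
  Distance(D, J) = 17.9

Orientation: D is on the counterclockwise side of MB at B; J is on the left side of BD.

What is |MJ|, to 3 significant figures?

69.4

M is at the origin; MB runs at 18.3° with length 53.1, so B = 53.1·(cos 18.3°, sin 18.3°) = (50.4, 16.7). ∠MBD = 119.6°, so BD runs at 18.3° + (180° − 119.6°) = 78.7° from the x-axis; with |BD| = 37.2, D = B + 37.2·(cos 78.7°, sin 78.7°) = (57.7, 53.2). BD is perpendicular to DJ; with |DJ| = 17.9 on the left of BD, J = D + 17.9·(-0.981, 0.196) = (40.2, 56.7). Then |MJ| = |J − M| = 69.4.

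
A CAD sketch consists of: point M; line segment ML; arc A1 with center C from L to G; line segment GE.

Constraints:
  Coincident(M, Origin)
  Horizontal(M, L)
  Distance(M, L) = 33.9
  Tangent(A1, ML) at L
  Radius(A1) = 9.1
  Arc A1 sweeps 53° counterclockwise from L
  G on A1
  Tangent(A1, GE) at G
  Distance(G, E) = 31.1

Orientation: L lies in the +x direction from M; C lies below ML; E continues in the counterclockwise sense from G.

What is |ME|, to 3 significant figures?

29.5

On A1, L sits at bearing 90° from C; a 53° counterclockwise sweep puts G at bearing 143°, so G = C + 9.1·(cos 143°, sin 143°) = (26.6, -3.62). A1 meets GE tangentially, so CG is at right angles to GE, so GE runs along (−sin 143°, cos 143°); with |GE| = 31.1, E = (7.92, -28.5). Then |ME| = |E − M| = 29.5.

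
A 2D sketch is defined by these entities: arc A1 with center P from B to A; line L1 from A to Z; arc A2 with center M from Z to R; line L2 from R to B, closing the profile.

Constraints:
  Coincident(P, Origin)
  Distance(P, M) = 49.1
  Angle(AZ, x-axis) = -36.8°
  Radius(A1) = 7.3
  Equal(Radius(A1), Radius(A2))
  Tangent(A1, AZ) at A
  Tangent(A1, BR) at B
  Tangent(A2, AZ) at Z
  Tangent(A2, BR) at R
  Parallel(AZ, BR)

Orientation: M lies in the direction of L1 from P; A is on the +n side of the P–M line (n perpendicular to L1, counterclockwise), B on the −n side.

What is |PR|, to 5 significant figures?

49.640

The slot axis is L1's direction at -36.8°, so u = (cos -36.8°, sin -36.8°) = (0.80073, -0.59902) and n = (−sin -36.8°, cos -36.8°) = (0.59902, 0.80073). P is at the origin and M lies 49.1 along u from P, so M = 49.1·u = (39.316, -29.412). Tangency of A1 to both parallel lines with radius 7.3 puts A and B at P ± 7.3·n: A = (4.3729, 5.8453), B = (-4.3729, -5.8453). Equal radii place Z and R the same way about M: Z = M + 7.3·n = (43.689, -23.567), R = M − 7.3·n = (34.943, -35.257). Then |PR| = |R − P| = 49.640.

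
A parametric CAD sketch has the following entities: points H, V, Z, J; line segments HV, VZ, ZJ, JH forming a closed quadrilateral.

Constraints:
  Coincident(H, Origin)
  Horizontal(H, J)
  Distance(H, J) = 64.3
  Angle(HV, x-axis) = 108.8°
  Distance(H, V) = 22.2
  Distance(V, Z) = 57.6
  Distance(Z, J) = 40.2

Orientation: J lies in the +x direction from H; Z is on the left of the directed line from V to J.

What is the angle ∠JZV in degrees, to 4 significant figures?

97.61°

H is at the origin; H and J share the same y with |HJ| = 64.3 and J in +x, so J = (64.3, 0). HV runs at 108.8° with |HV| = 22.2, so V = (-7.154, 21.02). Z is determined by |VZ| = 57.6 and |ZJ| = 40.2 together: it lies at the intersection of circle(V, 57.6) and circle(J, 40.2). With |VJ| = 74.48, the foot of the radical line on VJ is 48.66 from V and the perpendicular offset is √(57.6² − 48.66²) = 30.81. Taking the left-of-VJ solution: Z = (48.23, 36.85).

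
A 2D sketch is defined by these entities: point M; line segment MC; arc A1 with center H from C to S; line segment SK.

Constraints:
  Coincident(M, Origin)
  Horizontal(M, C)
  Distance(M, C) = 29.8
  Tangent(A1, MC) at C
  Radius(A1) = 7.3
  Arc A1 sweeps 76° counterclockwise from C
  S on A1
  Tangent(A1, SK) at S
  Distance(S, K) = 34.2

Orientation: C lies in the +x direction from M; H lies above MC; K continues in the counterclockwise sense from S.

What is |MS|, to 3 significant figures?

37.3

M is at the origin; MC is horizontal with |MC| = 29.8 and C on the +x side, so C = (29.8, 0.00). Tangency of A1 to MC means the radius HC is perpendicular to MC, so H = C + (0, 7.3) = (29.8, 7.30). On A1, C sits at bearing -90° from H; a 76° counterclockwise sweep puts S at bearing -14°, so S = H + 7.3·(cos -14°, sin -14°) = (36.9, 5.53). Then |MS| = |S − M| = 37.3.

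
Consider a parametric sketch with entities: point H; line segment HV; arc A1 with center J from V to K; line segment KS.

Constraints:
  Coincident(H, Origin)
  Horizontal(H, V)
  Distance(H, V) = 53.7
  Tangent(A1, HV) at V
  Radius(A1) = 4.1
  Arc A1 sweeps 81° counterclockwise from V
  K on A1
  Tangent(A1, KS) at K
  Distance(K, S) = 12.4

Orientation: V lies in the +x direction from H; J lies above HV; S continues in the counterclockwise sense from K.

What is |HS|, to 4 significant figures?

61.72

On A1, V sits at bearing -90° from J; an 81° counterclockwise sweep puts K at bearing -9°, so K = J + 4.1·(cos -9°, sin -9°) = (57.75, 3.459). A1 meets KS tangentially, so JK is at right angles to KS, so KS runs along (−sin -9°, cos -9°); with |KS| = 12.4, S = (59.69, 15.71). Then |HS| = |S − H| = 61.72.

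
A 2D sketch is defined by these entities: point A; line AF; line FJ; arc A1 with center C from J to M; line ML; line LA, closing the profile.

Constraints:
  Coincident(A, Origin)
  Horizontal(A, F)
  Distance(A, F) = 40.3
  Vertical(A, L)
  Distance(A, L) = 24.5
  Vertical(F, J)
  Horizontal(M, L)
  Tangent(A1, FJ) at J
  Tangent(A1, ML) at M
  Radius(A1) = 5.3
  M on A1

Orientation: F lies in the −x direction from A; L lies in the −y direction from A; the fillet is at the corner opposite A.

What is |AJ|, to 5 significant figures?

44.640

A is at the origin; AF is horizontal with |AF| = 40.3 and F on the −x side, so F = (-40.300, 0.0000). A and L share the same x with |AL| = 24.5 and L on the −y side, so L = (0.0000, -24.500). The virtual corner opposite A is at (-40.300, -24.500). Since A1 is tangent to FJ there, CJ ⟂ FJ and tangency of A1 to ML means the radius CM is perpendicular to ML, with radius 5.3, so the center C sits 5.3 in from both sides at C = (-35.000, -19.200). That places the tangent points at J = (-40.300, -19.200) on FJ and M = (-35.000, -24.500) on ML. Then |AJ| = |J − A| = 44.640.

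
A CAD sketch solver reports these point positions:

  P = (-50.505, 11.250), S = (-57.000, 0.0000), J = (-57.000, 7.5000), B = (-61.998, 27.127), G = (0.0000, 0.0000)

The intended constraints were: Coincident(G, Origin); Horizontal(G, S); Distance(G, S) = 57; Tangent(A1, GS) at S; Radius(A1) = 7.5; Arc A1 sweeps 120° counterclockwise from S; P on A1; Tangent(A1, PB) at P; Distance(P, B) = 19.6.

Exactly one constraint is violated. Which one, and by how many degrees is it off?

Tangent(A1, PB) at P — off by 5.90°.

G = (0.00, 0.00) ✓; G.y = 0.00, S.y = 0.00 ✓; |GS| = 57.00 ✓; ∠(JS, SG) = 90.00° ✓; |JS| = 7.500 ✓; bearing(J→P) − bearing(J→S) = 120.0° ✓; |JP| = 7.500 ✓; ∠(JP, PB) = 84.10° ✗; |PB| = 19.60 ✓.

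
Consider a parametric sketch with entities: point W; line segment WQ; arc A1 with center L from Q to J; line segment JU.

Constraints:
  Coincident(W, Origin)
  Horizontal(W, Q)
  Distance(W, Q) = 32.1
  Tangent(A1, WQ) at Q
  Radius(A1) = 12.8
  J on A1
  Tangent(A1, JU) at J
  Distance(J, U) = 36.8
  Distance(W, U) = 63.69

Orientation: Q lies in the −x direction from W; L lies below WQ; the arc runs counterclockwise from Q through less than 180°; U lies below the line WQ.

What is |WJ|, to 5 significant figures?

47.193

W is at the origin; WQ is horizontal with |WQ| = 32.1 and Q on the −x side, so Q = (-32.100, 0.0000). Since A1 is tangent to WQ there, LQ ⟂ WQ, so L = Q + (0, -12.8) = (-32.100, -12.800). Since LJ ⟂ JU (tangency), |LU| = √(12.8² + 36.8²) = 38.963 regardless of where J sits on A1. So U lies on both circle(W, 63.69) and circle(L, 38.963); the below-WQ intersection is U = (-37.658, -51.364). J is the foot of the tangent from U: J = (-44.666, -15.237).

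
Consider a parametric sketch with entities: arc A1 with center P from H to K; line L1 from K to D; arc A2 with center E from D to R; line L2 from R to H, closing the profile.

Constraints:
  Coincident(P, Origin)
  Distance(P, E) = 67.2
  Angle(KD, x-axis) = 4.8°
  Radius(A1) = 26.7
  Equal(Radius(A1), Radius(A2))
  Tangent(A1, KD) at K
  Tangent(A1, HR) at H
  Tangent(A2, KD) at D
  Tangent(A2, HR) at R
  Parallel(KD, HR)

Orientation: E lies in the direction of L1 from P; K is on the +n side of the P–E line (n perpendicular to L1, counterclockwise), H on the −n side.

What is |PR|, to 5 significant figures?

72.310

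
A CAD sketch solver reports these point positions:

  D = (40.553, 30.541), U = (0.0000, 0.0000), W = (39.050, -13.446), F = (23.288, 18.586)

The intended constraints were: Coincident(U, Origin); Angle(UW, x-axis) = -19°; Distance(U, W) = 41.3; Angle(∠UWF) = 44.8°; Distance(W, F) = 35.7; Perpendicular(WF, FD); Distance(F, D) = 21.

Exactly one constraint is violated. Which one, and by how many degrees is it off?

Perpendicular(WF, FD) — off by 8.50°.

U = (0.00, 0.00) ✓; UW at -19.00° ✓; |UW| = 41.30 ✓; ∠UWF = 44.80° ✓; |WF| = 35.70 ✓; ∠(WF, FD) = 81.50° ✗; |FD| = 21.00 ✓.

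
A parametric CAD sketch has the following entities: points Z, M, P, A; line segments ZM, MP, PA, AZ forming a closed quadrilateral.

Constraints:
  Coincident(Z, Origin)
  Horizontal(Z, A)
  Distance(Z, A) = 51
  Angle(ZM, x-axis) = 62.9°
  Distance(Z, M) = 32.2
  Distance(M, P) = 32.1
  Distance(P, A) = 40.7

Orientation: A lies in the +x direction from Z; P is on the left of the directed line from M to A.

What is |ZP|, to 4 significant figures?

60.06

Checks: |MP| = 32.10 ✓; |PA| = 40.70 ✓.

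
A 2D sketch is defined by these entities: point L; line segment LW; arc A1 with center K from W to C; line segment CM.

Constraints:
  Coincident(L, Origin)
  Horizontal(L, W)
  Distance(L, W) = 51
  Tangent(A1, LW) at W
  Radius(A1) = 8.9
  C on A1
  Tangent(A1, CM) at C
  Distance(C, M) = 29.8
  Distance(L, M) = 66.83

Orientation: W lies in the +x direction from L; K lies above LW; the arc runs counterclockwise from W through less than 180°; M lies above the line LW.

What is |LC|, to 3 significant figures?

60.7

Checks: L = (0.00, 0.00) ✓; |KC| = 8.900 ✓; ∠(KC, CM) = 90.00° ✓; |CM| = 29.80 ✓; |LM| = 66.83 ✓.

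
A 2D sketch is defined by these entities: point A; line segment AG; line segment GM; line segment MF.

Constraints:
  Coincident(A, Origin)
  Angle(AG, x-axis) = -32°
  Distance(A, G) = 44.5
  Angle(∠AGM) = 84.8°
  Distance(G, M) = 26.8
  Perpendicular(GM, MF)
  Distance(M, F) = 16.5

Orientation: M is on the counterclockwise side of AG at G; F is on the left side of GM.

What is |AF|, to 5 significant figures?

35.946

A is at the origin; AG runs at -32.0° with length 44.5, so G = 44.5·(cos -32.0°, sin -32.0°) = (37.738, -23.581). ∠AGM = 84.8°, so GM runs at -32.0° + (180° − 84.8°) = 63.200° from the x-axis; with |GM| = 26.8, M = G + 26.8·(cos 63.200°, sin 63.200°) = (49.822, 0.33989). GM is perpendicular to MF; with |MF| = 16.5 on the left of GM, F = M + 16.5·(-0.89259, 0.45088) = (35.094, 7.7794). Then |AF| = |F − A| = 35.946.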